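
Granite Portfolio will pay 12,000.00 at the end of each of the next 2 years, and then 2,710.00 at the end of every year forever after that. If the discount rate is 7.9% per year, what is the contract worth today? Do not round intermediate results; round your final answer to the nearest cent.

PV of 2-year annuity: 12,000.00 × [1 − (1+0.079)^−2] / 0.079 = 21428.55302
Perpetuity value at year 2: 2,710.00 / 0.079 = 34303.79747
PV of perpetuity: 34303.79747 / (1+0.079)^2 = 29464.51591
Total PV = 21428.55302 + 29464.51591 = 50893.06893

50893.07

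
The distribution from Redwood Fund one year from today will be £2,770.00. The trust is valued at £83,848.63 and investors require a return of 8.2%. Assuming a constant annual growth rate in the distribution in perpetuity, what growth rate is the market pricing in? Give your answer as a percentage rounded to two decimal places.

4.90%

P = D₁/(r−g) ⇒ g = r − D₁/P = 0.082 − £2,770.00/£83,848.63 = 0.048964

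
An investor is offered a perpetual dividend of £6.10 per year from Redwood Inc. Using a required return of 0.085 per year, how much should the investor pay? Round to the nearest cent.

£71.76

Level perpetuity: PV = C / r = £6.10 / 0.085 = £71.76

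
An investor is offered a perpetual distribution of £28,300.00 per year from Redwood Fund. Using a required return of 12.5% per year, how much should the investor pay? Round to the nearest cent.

£226400.00

Level perpetuity: PV = C / r = £28,300.00 / 0.125 = £226,400.00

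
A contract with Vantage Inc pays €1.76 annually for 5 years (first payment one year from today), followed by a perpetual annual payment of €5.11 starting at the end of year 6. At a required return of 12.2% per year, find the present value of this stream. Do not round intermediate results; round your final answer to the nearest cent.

€29.87

PV of 5-year annuity: €1.76 × [1 − (1+0.122)^−5] / 0.122 = 6.31310
Perpetuity value at year 5: €5.11 / 0.122 = 41.88525
PV of perpetuity: 41.88525 / (1+0.122)^5 = 23.55574
Total PV = 6.31310 + 23.55574 = 29.86884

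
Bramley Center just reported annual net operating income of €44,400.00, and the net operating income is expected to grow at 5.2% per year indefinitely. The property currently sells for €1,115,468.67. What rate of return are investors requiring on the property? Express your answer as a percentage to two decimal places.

D₁ = €44,400.00 × 1.052 = €46,708.8000
P = D₁/(r − g) ⇒ r = D₁/P + g = €46,708.8000/€1,115,468.67 + 0.052 = 0.041874 + 0.052 = 0.093874

9.39%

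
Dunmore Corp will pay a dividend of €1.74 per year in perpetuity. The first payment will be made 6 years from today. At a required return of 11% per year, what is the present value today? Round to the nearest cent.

€9.39

Value at end of year 5: C / r = €1.74 / 0.11 = €15.8182
Discount to today: PV = €15.8182 / (1 + 0.11)^5 = €15.8182 / 1.685058 = €9.39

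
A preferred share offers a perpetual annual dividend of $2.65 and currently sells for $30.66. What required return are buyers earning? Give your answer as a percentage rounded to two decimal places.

P = C/r ⇒ r = C/P = $2.65/$30.66 = 0.086432

8.64%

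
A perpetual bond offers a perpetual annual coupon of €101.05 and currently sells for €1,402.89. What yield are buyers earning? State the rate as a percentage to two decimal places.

P = C/r ⇒ r = C/P = €101.05/€1,402.89 = 0.072030

7.20%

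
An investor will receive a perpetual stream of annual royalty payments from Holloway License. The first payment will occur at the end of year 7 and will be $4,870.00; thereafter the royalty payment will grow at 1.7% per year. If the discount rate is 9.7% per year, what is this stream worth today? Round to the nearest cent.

Value at end of year 6: C₁ / (r − g) = $4,870.00 / (0.097 − 0.017) = $60,875.0000
Discount to today: PV = $60,875.0000 / (1 + 0.097)^6 = $60,875.0000 / 1.742769 = $34,930.05

$34930.05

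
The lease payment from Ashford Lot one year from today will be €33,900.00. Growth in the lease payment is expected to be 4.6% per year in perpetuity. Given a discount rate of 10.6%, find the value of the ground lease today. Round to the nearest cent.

€565000.00

Growing perpetuity: P = D₁ / (r − g) = €33,900.0000 / (0.106 − 0.046) = €565,000.00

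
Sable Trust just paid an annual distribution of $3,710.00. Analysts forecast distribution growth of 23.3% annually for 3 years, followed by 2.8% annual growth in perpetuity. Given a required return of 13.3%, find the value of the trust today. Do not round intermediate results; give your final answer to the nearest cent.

$60027.01

D_1 = 4574.43000
D_2 = 5640.27219
D_3 = 6954.45561
Terminal value at year 3: TV = D_3×(1+g_2)/(r−g_2) = 7149.18037/0.105 = 68087.43207
P_0 = D_1/(1+r)^1 + D_2/(1+r)^2 + D_3/(1+r)^3 + TV/(1+r)^3
    = 4037.44925 + 4393.79958 + 4781.60184 + 46814.15895 = 60027.00962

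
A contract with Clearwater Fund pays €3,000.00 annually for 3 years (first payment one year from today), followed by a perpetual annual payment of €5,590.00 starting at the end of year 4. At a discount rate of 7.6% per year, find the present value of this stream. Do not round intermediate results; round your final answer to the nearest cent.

PV of 3-year annuity: €3,000.00 × [1 − (1+0.076)^−3] / 0.076 = 7787.43392
Perpetuity value at year 3: €5,590.00 / 0.076 = 73552.63158
PV of perpetuity: 73552.63158 / (1+0.076)^3 = 59042.04638
Total PV = 7787.43392 + 59042.04638 = 66829.48030

€66829.48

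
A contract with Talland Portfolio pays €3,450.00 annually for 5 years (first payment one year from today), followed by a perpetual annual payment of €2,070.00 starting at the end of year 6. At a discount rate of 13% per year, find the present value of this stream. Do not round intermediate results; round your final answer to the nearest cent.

€20776.86

PV of 5-year annuity: €3,450.00 × [1 − (1+0.13)^−5] / 0.13 = 12134.44785
Perpetuity value at year 5: €2,070.00 / 0.13 = 15923.07692
PV of perpetuity: 15923.07692 / (1+0.13)^5 = 8642.40821
Total PV = 12134.44785 + 8642.40821 = 20776.85606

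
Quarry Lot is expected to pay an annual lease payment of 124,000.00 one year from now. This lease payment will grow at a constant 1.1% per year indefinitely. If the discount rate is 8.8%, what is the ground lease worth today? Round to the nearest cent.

Growing perpetuity: P = D₁ / (r − g) = 124,000.0000 / (0.088 − 0.011) = 1,610,389.61

1610389.61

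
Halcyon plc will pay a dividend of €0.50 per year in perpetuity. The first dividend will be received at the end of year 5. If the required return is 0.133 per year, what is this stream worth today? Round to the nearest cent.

€2.28

Value at end of year 4: C / r = €0.50 / 0.133 = €3.7594
Discount to today: PV = €3.7594 / (1 + 0.133)^4 = €3.7594 / 1.647857 = €2.28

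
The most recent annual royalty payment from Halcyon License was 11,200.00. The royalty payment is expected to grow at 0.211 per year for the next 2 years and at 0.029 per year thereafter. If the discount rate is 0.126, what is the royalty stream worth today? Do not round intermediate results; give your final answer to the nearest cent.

D_1 = 13563.20000
D_2 = 16425.03520
Terminal value at year 2: TV = D_2×(1+g_2)/(r−g_2) = 16901.36122/0.097 = 174240.83733
P_0 = D_1/(1+r)^1 + D_2/(1+r)^2 + TV/(1+r)^2
    = 12045.47069 + 12954.76466 + 137427.34883 = 162427.58419

162427.58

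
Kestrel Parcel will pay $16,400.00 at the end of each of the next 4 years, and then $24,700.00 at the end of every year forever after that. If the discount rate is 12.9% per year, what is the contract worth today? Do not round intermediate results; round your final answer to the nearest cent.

PV of 4-year annuity: $16,400.00 × [1 − (1+0.129)^−4] / 0.129 = 48882.85971
Perpetuity value at year 4: $24,700.00 / 0.129 = 191472.86822
PV of perpetuity: 191472.86822 / (1+0.129)^4 = 117850.51244
Total PV = 48882.85971 + 117850.51244 = 166733.37215

$166733.37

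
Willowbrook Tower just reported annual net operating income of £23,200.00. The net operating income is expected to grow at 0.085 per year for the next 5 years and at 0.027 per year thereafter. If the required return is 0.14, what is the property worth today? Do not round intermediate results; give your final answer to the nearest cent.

D_1 = 25172.00000
D_2 = 27311.62000
D_3 = 29633.10770
D_4 = 32151.92185
D_5 = 34884.83521
Terminal value at year 5: TV = D_5×(1+g_2)/(r−g_2) = 35826.72576/0.113 = 317050.67047
P_0 = D_1/(1+r)^1 + D_2/(1+r)^2 + D_3/(1+r)^3 + D_4/(1+r)^4 + D_5/(1+r)^5 + TV/(1+r)^5
    = 22080.70175 + 21015.40474 + 20001.50363 + 19036.51881 + 18118.09027 + 164666.18326 = 264918.40246

£264918.40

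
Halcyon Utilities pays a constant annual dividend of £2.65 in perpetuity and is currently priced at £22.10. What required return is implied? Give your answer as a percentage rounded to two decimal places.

11.99%

P = C/r ⇒ r = C/P = £2.65/£22.10 = 0.119910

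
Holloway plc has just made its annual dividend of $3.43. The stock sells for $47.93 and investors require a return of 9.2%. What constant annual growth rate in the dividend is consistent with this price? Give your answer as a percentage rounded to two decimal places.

P = D₀(1+g)/(r−g) ⇒ P(r−g) = D₀(1+g) ⇒ g(P+D₀) = P·r − D₀
g = (P·r − D₀)/(P + D₀) = ($47.93×0.092 − $3.43) / ($47.93 + $3.43) = 0.019072

1.91%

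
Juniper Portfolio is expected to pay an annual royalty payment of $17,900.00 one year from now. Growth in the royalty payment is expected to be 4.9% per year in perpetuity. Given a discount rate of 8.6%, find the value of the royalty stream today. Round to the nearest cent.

Growing perpetuity: P = D₁ / (r − g) = $17,900.0000 / (0.086 − 0.049) = $483,783.78

$483783.78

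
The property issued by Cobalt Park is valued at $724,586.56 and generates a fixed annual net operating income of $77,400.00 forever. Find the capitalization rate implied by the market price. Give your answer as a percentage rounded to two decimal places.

10.68%

P = C/r ⇒ r = C/P = $77,400.00/$724,586.56 = 0.106820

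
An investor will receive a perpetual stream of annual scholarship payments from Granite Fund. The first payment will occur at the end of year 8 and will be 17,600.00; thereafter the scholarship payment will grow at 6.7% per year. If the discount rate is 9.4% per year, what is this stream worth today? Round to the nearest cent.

347558.29

Value at end of year 7: C₁ / (r − g) = 17,600.00 / (0.094 − 0.067) = 651,851.8519
Discount to today: PV = 651,851.8519 / (1 + 0.094)^7 = 651,851.8519 / 1.875518 = 347,558.29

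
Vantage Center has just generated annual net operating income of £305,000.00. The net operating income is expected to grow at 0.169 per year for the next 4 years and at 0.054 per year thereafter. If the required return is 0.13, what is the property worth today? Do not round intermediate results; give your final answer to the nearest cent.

D_1 = 356545.00000
D_2 = 416801.10500
D_3 = 487240.49175
D_4 = 569584.13485
Terminal value at year 4: TV = D_4×(1+g_2)/(r−g_2) = 600341.67813/0.076 = 7899232.60700
P_0 = D_1/(1+r)^1 + D_2/(1+r)^2 + D_3/(1+r)^3 + D_4/(1+r)^4 + TV/(1+r)^4
    = 315526.54867 + 326416.40301 + 337682.10187 + 349336.61689 + 4844747.29217 = 6173708.96261

£6173708.96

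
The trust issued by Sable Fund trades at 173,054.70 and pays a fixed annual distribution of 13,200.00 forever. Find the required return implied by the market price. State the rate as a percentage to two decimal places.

P = C/r ⇒ r = C/P = 13,200.00/173,054.70 = 0.076276

7.63%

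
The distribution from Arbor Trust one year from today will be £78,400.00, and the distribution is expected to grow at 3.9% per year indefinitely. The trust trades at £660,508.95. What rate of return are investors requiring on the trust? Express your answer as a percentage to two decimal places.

15.77%

P = D₁/(r − g) ⇒ r = D₁/P + g = £78,400.0000/£660,508.95 + 0.039 = 0.118696 + 0.039 = 0.157696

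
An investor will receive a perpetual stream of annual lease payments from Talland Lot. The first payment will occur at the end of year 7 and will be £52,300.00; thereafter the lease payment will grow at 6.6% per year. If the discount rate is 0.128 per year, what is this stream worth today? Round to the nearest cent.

£409501.41

Value at end of year 6: C₁ / (r − g) = £52,300.00 / (0.128 − 0.066) = £843,548.3871
Discount to today: PV = £843,548.3871 / (1 + 0.128)^6 = £843,548.3871 / 2.059940 = £409,501.41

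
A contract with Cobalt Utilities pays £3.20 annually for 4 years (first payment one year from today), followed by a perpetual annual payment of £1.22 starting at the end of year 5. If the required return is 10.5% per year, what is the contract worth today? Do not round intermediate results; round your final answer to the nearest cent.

PV of 4-year annuity: £3.20 × [1 − (1+0.105)^−4] / 0.105 = 10.03475
Perpetuity value at year 4: £1.22 / 0.105 = 11.61905
PV of perpetuity: 11.61905 / (1+0.105)^4 = 7.79330
Total PV = 10.03475 + 7.79330 = 17.82805

£17.83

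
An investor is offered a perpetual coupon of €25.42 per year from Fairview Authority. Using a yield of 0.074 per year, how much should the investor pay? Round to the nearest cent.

Level perpetuity: PV = C / r = €25.42 / 0.074 = €343.51

€343.51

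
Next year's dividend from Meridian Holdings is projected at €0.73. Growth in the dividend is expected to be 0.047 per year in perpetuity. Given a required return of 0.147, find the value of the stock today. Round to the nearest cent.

€7.30

Growing perpetuity: P = D₁ / (r − g) = €0.7300 / (0.147 − 0.047) = €7.30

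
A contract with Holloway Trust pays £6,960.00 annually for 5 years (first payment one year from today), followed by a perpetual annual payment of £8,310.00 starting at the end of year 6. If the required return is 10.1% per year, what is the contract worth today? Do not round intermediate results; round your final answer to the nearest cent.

£77172.71

PV of 5-year annuity: £6,960.00 × [1 − (1+0.101)^−5] / 0.101 = 26316.61212
Perpetuity value at year 5: £8,310.00 / 0.101 = 82277.22772
PV of perpetuity: 82277.22772 / (1+0.101)^5 = 50856.10032
Total PV = 26316.61212 + 50856.10032 = 77172.71244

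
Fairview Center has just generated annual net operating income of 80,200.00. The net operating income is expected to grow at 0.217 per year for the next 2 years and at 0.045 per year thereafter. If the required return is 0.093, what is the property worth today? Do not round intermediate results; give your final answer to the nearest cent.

2353390.92

D_1 = 97603.40000
D_2 = 118783.33780
Terminal value at year 2: TV = D_2×(1+g_2)/(r−g_2) = 124128.58800/0.048 = 2586012.25002
P_0 = D_1/(1+r)^1 + D_2/(1+r)^2 + TV/(1+r)^2
    = 89298.62763 + 99429.48749 + 2164662.80056 = 2353390.91568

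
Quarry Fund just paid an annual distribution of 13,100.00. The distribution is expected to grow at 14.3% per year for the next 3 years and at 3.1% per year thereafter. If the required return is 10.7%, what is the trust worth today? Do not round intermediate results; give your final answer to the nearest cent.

237531.49

D_1 = 14973.30000
D_2 = 17114.48190
D_3 = 19561.85281
Terminal value at year 3: TV = D_3×(1+g_2)/(r−g_2) = 20168.27025/0.076 = 265371.97696
P_0 = D_1/(1+r)^1 + D_2/(1+r)^2 + D_3/(1+r)^3 + TV/(1+r)^3
    = 13526.01626 + 13965.88671 + 14420.06189 + 195619.52373 = 237531.48858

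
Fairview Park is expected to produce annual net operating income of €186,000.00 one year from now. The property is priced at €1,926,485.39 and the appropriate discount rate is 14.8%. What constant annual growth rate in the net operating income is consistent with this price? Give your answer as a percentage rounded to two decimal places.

5.15%

P = D₁/(r−g) ⇒ g = r − D₁/P = 0.148 − €186,000.00/€1,926,485.39 = 0.051451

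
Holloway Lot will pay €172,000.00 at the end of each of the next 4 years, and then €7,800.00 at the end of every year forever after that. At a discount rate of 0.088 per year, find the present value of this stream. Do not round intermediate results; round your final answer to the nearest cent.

€622942.04

PV of 4-year annuity: €172,000.00 × [1 − (1+0.088)^−4] / 0.088 = 559686.82599
Perpetuity value at year 4: €7,800.00 / 0.088 = 88636.36364
PV of perpetuity: 88636.36364 / (1+0.088)^4 = 63255.21688
Total PV = 559686.82599 + 63255.21688 = 622942.04287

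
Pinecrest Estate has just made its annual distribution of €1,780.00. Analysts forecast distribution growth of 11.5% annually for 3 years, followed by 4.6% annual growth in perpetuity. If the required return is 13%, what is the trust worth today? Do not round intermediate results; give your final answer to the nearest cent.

D_1 = 1984.70000
D_2 = 2212.94050
D_3 = 2467.42866
Terminal value at year 3: TV = D_3×(1+g_2)/(r−g_2) = 2580.93038/0.084 = 30725.36162
P_0 = D_1/(1+r)^1 + D_2/(1+r)^2 + D_3/(1+r)^3 + TV/(1+r)^3
    = 1756.37168 + 1733.05701 + 1710.05183 + 21294.21685 = 26493.69738

€26493.70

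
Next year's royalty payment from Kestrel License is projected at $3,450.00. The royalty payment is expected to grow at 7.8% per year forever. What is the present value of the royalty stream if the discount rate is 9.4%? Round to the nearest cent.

$215625.00

Growing perpetuity: P = D₁ / (r − g) = $3,450.0000 / (0.094 − 0.078) = $215,625.00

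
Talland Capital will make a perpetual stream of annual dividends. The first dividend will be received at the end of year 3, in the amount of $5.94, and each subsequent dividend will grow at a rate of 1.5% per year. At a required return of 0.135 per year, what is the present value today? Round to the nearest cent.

Value at end of year 2: C₁ / (r − g) = $5.94 / (0.135 − 0.015) = $49.5000
Discount to today: PV = $49.5000 / (1 + 0.135)^2 = $49.5000 / 1.288225 = $38.42

$38.42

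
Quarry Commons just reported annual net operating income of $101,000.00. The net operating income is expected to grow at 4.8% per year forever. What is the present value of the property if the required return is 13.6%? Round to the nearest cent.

D₁ = D₀ × (1 + g) = $101,000.00 × 1.048 = $105,848.0000
Growing perpetuity: P = D₁ / (r − g) = $105,848.0000 / (0.136 − 0.048) = $1,202,818.18

$1202818.18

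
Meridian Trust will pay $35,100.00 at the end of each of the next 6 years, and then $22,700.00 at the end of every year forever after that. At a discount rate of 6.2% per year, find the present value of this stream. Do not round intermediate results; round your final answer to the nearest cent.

PV of 6-year annuity: $35,100.00 × [1 − (1+0.062)^−6] / 0.062 = 171518.81439
Perpetuity value at year 6: $22,700.00 / 0.062 = 366129.03226
PV of perpetuity: 366129.03226 / (1+0.062)^6 = 255203.75913
Total PV = 171518.81439 + 255203.75913 = 426722.57352

$426722.57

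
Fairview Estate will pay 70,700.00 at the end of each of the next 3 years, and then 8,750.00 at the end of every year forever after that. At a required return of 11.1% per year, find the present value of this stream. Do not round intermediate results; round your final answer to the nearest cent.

229954.04

PV of 3-year annuity: 70,700.00 × [1 − (1+0.111)^−3] / 0.111 = 172470.58394
Perpetuity value at year 3: 8,750.00 / 0.111 = 78828.82883
PV of perpetuity: 78828.82883 / (1+0.111)^3 = 57483.45953
Total PV = 172470.58394 + 57483.45953 = 229954.04347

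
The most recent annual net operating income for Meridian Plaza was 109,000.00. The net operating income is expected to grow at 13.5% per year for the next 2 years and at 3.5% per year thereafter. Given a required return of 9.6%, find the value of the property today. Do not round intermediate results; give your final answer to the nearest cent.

2213161.72

D_1 = 123715.00000
D_2 = 140416.52500
Terminal value at year 2: TV = D_2×(1+g_2)/(r−g_2) = 145331.10338/0.061 = 2382477.10451
P_0 = D_1/(1+r)^1 + D_2/(1+r)^2 + TV/(1+r)^2
    = 112878.64964 + 116895.31691 + 1983387.75417 = 2213161.72071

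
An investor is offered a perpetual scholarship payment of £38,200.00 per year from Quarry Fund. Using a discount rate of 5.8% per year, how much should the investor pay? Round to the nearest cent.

Level perpetuity: PV = C / r = £38,200.00 / 0.058 = £658,620.69

£658620.69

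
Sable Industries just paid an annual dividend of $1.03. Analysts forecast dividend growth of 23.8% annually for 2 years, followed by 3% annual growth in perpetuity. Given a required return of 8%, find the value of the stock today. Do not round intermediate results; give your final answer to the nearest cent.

$30.41

D_1 = 1.27514
D_2 = 1.57862
Terminal value at year 2: TV = D_2×(1+g_2)/(r−g_2) = 1.62598/0.05 = 32.51964
P_0 = D_1/(1+r)^1 + D_2/(1+r)^2 + TV/(1+r)^2
    = 1.18069 + 1.35342 + 27.88035 = 30.41445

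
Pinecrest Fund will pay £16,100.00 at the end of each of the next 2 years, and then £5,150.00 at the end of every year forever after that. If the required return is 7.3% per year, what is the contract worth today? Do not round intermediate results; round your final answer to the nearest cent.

PV of 2-year annuity: £16,100.00 × [1 − (1+0.073)^−2] / 0.073 = 28988.49938
Perpetuity value at year 2: £5,150.00 / 0.073 = 70547.94521
PV of perpetuity: 70547.94521 / (1+0.073)^2 = 61275.22646
Total PV = 28988.49938 + 61275.22646 = 90263.72584

£90263.73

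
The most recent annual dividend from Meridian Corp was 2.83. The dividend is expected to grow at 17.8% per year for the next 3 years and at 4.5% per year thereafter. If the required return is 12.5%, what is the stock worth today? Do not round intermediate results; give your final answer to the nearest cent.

D_1 = 3.33374
D_2 = 3.92715
D_3 = 4.62618
Terminal value at year 3: TV = D_3×(1+g_2)/(r−g_2) = 4.83436/0.08 = 60.42945
P_0 = D_1/(1+r)^1 + D_2/(1+r)^2 + D_3/(1+r)^3 + TV/(1+r)^3
    = 2.96332 + 3.10293 + 3.24911 + 42.44153 = 51.75690

51.76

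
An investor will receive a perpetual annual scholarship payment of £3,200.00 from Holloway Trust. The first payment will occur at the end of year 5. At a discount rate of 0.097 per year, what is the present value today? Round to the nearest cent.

Value at end of year 4: C / r = £3,200.00 / 0.097 = £32,989.6907
Discount to today: PV = £32,989.6907 / (1 + 0.097)^4 = £32,989.6907 / 1.448193 = £22,779.90

£22779.90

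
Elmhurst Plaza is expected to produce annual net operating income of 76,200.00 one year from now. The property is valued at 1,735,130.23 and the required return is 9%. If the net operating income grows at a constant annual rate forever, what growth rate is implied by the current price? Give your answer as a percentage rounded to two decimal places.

P = D₁/(r−g) ⇒ g = r − D₁/P = 0.09 − 76,200.00/1,735,130.23 = 0.046084

4.61%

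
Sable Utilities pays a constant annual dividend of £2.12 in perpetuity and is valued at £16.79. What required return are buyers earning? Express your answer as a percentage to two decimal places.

P = C/r ⇒ r = C/P = £2.12/£16.79 = 0.126266

12.63%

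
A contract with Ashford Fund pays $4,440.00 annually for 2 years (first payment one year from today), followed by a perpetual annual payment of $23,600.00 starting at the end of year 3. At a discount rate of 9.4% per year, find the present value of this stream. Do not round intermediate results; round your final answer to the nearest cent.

PV of 2-year annuity: $4,440.00 × [1 − (1+0.094)^−2] / 0.094 = 7768.28237
Perpetuity value at year 2: $23,600.00 / 0.094 = 251063.82979
PV of perpetuity: 251063.82979 / (1+0.094)^2 = 209772.95953
Total PV = 7768.28237 + 209772.95953 = 217541.24190

$217541.24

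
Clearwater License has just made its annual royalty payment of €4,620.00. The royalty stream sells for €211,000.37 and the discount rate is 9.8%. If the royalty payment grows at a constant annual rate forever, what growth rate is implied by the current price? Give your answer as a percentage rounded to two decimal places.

7.45%

P = D₀(1+g)/(r−g) ⇒ P(r−g) = D₀(1+g) ⇒ g(P+D₀) = P·r − D₀
g = (P·r − D₀)/(P + D₀) = (€211,000.37×0.098 − €4,620.00) / (€211,000.37 + €4,620.00) = 0.074474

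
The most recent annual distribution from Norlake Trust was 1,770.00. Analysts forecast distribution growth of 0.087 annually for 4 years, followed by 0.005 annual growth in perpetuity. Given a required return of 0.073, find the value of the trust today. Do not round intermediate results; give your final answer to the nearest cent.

D_1 = 1923.99000
D_2 = 2091.37713
D_3 = 2273.32694
D_4 = 2471.10638
Terminal value at year 4: TV = D_4×(1+g_2)/(r−g_2) = 2483.46192/0.068 = 36521.49877
P_0 = D_1/(1+r)^1 + D_2/(1+r)^2 + D_3/(1+r)^3 + D_4/(1+r)^4 + TV/(1+r)^4
    = 1793.09413 + 1816.48958 + 1840.19028 + 1864.20022 + 27551.78266 = 34865.75687

34865.76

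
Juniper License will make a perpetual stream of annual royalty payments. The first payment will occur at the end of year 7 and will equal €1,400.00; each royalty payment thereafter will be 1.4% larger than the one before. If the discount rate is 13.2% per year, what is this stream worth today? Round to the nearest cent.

Value at end of year 6: C₁ / (r − g) = €1,400.00 / (0.132 − 0.014) = €11,864.4068
Discount to today: PV = €11,864.4068 / (1 + 0.132)^6 = €11,864.4068 / 2.104159 = €5,638.55

€5638.55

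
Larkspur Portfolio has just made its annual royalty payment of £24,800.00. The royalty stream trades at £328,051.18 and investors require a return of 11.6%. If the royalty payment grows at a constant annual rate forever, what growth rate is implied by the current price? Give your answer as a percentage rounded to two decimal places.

P = D₀(1+g)/(r−g) ⇒ P(r−g) = D₀(1+g) ⇒ g(P+D₀) = P·r − D₀
g = (P·r − D₀)/(P + D₀) = (£328,051.18×0.116 − £24,800.00) / (£328,051.18 + £24,800.00) = 0.037562

3.76%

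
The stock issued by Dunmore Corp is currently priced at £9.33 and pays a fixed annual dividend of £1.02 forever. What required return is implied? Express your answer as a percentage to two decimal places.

P = C/r ⇒ r = C/P = £1.02/£9.33 = 0.109325

10.93%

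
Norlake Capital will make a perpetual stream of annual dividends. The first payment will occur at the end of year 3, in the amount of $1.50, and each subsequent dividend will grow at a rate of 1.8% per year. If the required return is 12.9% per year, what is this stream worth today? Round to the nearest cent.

Value at end of year 2: C₁ / (r − g) = $1.50 / (0.129 − 0.018) = $13.5135
Discount to today: PV = $13.5135 / (1 + 0.129)^2 = $13.5135 / 1.274641 = $10.60

$10.60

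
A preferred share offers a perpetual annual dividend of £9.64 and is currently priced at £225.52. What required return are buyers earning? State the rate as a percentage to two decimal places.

P = C/r ⇒ r = C/P = £9.64/£225.52 = 0.042746

4.27%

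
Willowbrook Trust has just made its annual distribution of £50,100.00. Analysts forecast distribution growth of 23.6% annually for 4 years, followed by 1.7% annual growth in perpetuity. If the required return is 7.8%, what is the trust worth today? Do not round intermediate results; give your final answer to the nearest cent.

£1728941.01

D_1 = 61923.60000
D_2 = 76537.56960
D_3 = 94600.43603
D_4 = 116926.13893
Terminal value at year 4: TV = D_4×(1+g_2)/(r−g_2) = 118913.88329/0.061 = 1949407.92278
P_0 = D_1/(1+r)^1 + D_2/(1+r)^2 + D_3/(1+r)^3 + D_4/(1+r)^4 + TV/(1+r)^4
    = 57443.04267 + 65862.33835 + 75515.63098 + 86583.78469 + 1443536.21362 = 1728941.01032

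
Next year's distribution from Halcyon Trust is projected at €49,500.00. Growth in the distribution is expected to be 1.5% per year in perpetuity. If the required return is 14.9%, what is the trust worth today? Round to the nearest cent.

Growing perpetuity: P = D₁ / (r − g) = €49,500.0000 / (0.149 − 0.015) = €369,402.99

€369402.99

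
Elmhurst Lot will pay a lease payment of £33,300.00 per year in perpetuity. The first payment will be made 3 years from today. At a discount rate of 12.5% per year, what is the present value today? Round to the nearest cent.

£210488.89

Value at end of year 2: C / r = £33,300.00 / 0.125 = £266,400.0000
Discount to today: PV = £266,400.0000 / (1 + 0.125)^2 = £266,400.0000 / 1.265625 = £210,488.89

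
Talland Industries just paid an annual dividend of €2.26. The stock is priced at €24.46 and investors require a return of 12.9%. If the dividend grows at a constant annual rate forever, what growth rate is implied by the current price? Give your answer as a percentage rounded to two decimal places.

P = D₀(1+g)/(r−g) ⇒ P(r−g) = D₀(1+g) ⇒ g(P+D₀) = P·r − D₀
g = (P·r − D₀)/(P + D₀) = (€24.46×0.129 − €2.26) / (€24.46 + €2.26) = 0.033508

3.35%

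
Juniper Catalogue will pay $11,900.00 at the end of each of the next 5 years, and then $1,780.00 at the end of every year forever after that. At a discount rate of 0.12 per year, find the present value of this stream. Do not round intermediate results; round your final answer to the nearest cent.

$51313.67

PV of 5-year annuity: $11,900.00 × [1 − (1+0.12)^−5] / 0.12 = 42896.83681
Perpetuity value at year 5: $1,780.00 / 0.12 = 14833.33333
PV of perpetuity: 14833.33333 / (1+0.12)^5 = 8416.83169
Total PV = 42896.83681 + 8416.83169 = 51313.66850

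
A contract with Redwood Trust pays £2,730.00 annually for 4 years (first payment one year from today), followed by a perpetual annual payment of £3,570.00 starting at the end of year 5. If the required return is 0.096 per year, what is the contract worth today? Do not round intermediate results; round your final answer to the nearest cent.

£34501.59

PV of 4-year annuity: £2,730.00 × [1 − (1+0.096)^−4] / 0.096 = 8729.19851
Perpetuity value at year 4: £3,570.00 / 0.096 = 37187.50000
PV of perpetuity: 37187.50000 / (1+0.096)^4 = 25772.39426
Total PV = 8729.19851 + 25772.39426 = 34501.59277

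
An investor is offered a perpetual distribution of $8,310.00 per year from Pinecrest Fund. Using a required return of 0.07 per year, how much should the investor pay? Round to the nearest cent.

Level perpetuity: PV = C / r = $8,310.00 / 0.07 = $118,714.29

$118714.29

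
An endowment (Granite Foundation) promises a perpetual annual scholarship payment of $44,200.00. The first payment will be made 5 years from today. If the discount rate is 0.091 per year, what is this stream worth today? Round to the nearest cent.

$342832.41

Value at end of year 4: C / r = $44,200.00 / 0.091 = $485,714.2857
Discount to today: PV = $485,714.2857 / (1 + 0.091)^4 = $485,714.2857 / 1.416769 = $342,832.41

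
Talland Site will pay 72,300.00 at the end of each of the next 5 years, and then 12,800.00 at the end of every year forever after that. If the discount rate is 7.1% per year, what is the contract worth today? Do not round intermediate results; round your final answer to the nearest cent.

PV of 5-year annuity: 72,300.00 × [1 − (1+0.071)^−5] / 0.071 = 295652.22585
Perpetuity value at year 5: 12,800.00 / 0.071 = 180281.69014
PV of perpetuity: 180281.69014 / (1+0.071)^5 = 127939.38736
Total PV = 295652.22585 + 127939.38736 = 423591.61321

423591.61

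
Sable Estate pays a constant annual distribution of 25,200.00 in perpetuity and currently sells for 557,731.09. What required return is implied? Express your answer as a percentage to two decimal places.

P = C/r ⇒ r = C/P = 25,200.00/557,731.09 = 0.045183

4.52%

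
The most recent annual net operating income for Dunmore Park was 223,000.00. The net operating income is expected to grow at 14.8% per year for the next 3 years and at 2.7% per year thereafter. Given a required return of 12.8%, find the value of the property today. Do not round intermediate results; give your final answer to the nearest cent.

3083304.44

D_1 = 256004.00000
D_2 = 293892.59200
D_3 = 337388.69562
Terminal value at year 3: TV = D_3×(1+g_2)/(r−g_2) = 346498.19040/0.101 = 3430675.15245
P_0 = D_1/(1+r)^1 + D_2/(1+r)^2 + D_3/(1+r)^3 + TV/(1+r)^3
    = 226953.90071 + 230977.90604 + 235073.25898 + 2390299.37602 = 3083304.44175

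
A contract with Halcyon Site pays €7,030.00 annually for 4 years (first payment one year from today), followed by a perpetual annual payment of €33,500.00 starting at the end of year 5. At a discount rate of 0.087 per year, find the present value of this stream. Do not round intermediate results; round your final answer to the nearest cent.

€298734.34

PV of 4-year annuity: €7,030.00 × [1 − (1+0.087)^−4] / 0.087 = 22926.01390
Perpetuity value at year 4: €33,500.00 / 0.087 = 385057.47126
PV of perpetuity: 385057.47126 / (1+0.087)^4 = 275808.32963
Total PV = 22926.01390 + 275808.32963 = 298734.34353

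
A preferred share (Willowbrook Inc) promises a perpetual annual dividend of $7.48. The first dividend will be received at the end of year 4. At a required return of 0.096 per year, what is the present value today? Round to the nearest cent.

Value at end of year 3: C / r = $7.48 / 0.096 = $77.9167
Discount to today: PV = $77.9167 / (1 + 0.096)^3 = $77.9167 / 1.316533 = $59.18

$59.18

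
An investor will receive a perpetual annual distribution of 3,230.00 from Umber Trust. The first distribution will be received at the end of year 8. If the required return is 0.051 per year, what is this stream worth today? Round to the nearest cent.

44710.89

Value at end of year 7: C / r = 3,230.00 / 0.051 = 63,333.3333
Discount to today: PV = 63,333.3333 / (1 + 0.051)^7 = 63,333.3333 / 1.416508 = 44,710.89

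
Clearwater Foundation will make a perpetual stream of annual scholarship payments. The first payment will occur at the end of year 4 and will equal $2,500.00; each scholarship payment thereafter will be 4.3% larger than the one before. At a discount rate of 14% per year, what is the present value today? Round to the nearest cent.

Value at end of year 3: C₁ / (r − g) = $2,500.00 / (0.14 − 0.043) = $25,773.1959
Discount to today: PV = $25,773.1959 / (1 + 0.14)^3 = $25,773.1959 / 1.481544 = $17,396.17

$17396.17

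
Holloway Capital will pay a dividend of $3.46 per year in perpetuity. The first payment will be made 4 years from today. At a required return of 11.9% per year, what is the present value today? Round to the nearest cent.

$20.75

Value at end of year 3: C / r = $3.46 / 0.119 = $29.0756
Discount to today: PV = $29.0756 / (1 + 0.119)^3 = $29.0756 / 1.401168 = $20.75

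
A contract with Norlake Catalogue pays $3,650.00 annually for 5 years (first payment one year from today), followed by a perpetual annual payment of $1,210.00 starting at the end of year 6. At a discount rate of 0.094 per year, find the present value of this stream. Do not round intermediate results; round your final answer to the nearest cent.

$22265.40

PV of 5-year annuity: $3,650.00 × [1 − (1+0.094)^−5] / 0.094 = 14051.09390
Perpetuity value at year 5: $1,210.00 / 0.094 = 12872.34043
PV of perpetuity: 12872.34043 / (1+0.094)^5 = 8214.30656
Total PV = 14051.09390 + 8214.30656 = 22265.40045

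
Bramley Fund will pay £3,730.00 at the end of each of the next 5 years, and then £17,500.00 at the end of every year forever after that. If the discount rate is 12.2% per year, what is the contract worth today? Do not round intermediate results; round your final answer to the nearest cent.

£94049.81

PV of 5-year annuity: £3,730.00 × [1 − (1+0.122)^−5] / 0.122 = 13379.46191
Perpetuity value at year 5: £17,500.00 / 0.122 = 143442.62295
PV of perpetuity: 143442.62295 / (1+0.122)^5 = 80670.34855
Total PV = 13379.46191 + 80670.34855 = 94049.81047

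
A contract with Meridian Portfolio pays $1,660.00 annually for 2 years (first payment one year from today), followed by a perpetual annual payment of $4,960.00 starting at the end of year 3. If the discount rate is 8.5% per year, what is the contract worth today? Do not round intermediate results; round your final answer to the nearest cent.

$52508.26

PV of 2-year annuity: $1,660.00 × [1 − (1+0.085)^−2] / 0.085 = 2940.04969
Perpetuity value at year 2: $4,960.00 / 0.085 = 58352.94118
PV of perpetuity: 58352.94118 / (1+0.085)^2 = 49568.21438
Total PV = 2940.04969 + 49568.21438 = 52508.26408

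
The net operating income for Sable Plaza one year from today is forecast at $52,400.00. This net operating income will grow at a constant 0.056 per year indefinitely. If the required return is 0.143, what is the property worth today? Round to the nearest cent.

$602298.85

Growing perpetuity: P = D₁ / (r − g) = $52,400.0000 / (0.143 − 0.056) = $602,298.85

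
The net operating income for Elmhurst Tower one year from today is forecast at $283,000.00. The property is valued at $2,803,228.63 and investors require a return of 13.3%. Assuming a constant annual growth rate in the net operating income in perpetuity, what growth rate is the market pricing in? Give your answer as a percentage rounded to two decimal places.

P = D₁/(r−g) ⇒ g = r − D₁/P = 0.133 − $283,000.00/$2,803,228.63 = 0.032045

3.20%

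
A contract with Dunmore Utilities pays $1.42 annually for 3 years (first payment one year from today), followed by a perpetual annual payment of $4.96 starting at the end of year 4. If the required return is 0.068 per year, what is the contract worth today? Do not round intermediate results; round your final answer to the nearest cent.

PV of 3-year annuity: $1.42 × [1 − (1+0.068)^−3] / 0.068 = 3.74019
Perpetuity value at year 3: $4.96 / 0.068 = 72.94118
PV of perpetuity: 72.94118 / (1+0.068)^3 = 59.87686
Total PV = 3.74019 + 59.87686 = 63.61705

$63.62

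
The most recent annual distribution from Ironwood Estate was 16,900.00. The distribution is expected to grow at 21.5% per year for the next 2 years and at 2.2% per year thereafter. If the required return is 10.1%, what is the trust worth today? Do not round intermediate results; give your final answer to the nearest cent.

305480.05

D_1 = 20533.50000
D_2 = 24948.20250
Terminal value at year 2: TV = D_2×(1+g_2)/(r−g_2) = 25497.06296/0.079 = 322747.63234
P_0 = D_1/(1+r)^1 + D_2/(1+r)^2 + TV/(1+r)^2
    = 18649.86376 + 20580.91232 + 266249.27082 = 305480.04691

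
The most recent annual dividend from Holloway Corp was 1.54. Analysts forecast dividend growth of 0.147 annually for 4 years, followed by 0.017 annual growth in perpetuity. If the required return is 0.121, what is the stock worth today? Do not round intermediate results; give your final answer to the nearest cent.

D_1 = 1.76638
D_2 = 2.02604
D_3 = 2.32387
D_4 = 2.66547
Terminal value at year 4: TV = D_4×(1+g_2)/(r−g_2) = 2.71079/0.104 = 26.06526
P_0 = D_1/(1+r)^1 + D_2/(1+r)^2 + D_3/(1+r)^3 + D_4/(1+r)^4 + TV/(1+r)^4
    = 1.57572 + 1.61226 + 1.64966 + 1.68792 + 16.50591 = 23.03148

23.03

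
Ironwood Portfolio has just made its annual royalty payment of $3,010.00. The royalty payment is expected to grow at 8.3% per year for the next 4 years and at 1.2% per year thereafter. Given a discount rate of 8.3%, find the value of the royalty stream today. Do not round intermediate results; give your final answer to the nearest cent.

$54943.10

D_1 = 3259.83000
D_2 = 3530.39589
D_3 = 3823.41875
D_4 = 4140.76251
Terminal value at year 4: TV = D_4×(1+g_2)/(r−g_2) = 4190.45166/0.071 = 59020.44585
P_0 = D_1/(1+r)^1 + D_2/(1+r)^2 + D_3/(1+r)^3 + D_4/(1+r)^4 + TV/(1+r)^4
    = 3010.00000 + 3010.00000 + 3010.00000 + 3010.00000 + 42903.09859 = 54943.09859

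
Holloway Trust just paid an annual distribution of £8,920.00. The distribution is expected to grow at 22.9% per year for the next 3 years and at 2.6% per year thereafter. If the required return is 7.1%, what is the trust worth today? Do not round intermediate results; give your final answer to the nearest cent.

£342778.00

D_1 = 10962.68000
D_2 = 13473.13372
D_3 = 16558.48134
Terminal value at year 3: TV = D_3×(1+g_2)/(r−g_2) = 16989.00186/0.045 = 377533.37459
P_0 = D_1/(1+r)^1 + D_2/(1+r)^2 + D_3/(1+r)^3 + TV/(1+r)^3
    = 10235.92904 + 11745.99140 + 13478.82673 + 307317.24947 = 342777.99664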